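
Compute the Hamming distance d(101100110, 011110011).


Count differing positions: ^ ^ . . ^ . ^ . ^ = 5 differences

5


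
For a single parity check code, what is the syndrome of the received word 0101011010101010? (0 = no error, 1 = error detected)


Syndrome = XOR of all bits = 0 XOR 1 XOR 0 XOR 1 XOR 0 XOR 1 XOR 1 XOR 0 XOR 1 XOR 0 XOR 1 XOR 0 XOR 1 XOR 0 XOR 1 XOR 0 = 0

0


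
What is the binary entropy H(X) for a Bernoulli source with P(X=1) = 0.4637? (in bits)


H = -p*log2(p) - (1-p)*log2(1-p). -0.4637*log2(0.4637) = 0.514121; -0.5363*log2(0.5363) = 0.482074. H = 0.514121 + 0.482074 = 0.9962

0.9962 bits


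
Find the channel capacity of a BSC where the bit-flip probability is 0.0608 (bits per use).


H(p) = -p*log2(p) - (1-p)*log2(1-p) = -0.0608*log2(0.0608) - 0.9392*log2(0.9392) = 0.245619 + 0.084994 = 0.3306. C = 1 - H(p) = 1 - 0.3306 = 0.6694

0.6694 bits


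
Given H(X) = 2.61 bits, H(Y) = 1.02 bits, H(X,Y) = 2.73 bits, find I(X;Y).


I(X;Y) = H(X) + H(Y) - H(X,Y) = 2.61 + 1.02 - 2.73 = 0.9

0.9 bits


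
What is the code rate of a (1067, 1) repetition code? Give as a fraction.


Rate = k/n = 1/1067

1/1067


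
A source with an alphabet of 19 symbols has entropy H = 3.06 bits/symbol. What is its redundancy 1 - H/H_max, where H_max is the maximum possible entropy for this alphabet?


H_max = log2(K) = log2(19) = 4.2479 bits/symbol. Redundancy = 1 - H/H_max = 1 - 3.06/4.2479 = 1 - 0.7204 = 0.2796

0.2796


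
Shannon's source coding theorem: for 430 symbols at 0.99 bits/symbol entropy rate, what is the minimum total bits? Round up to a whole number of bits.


Minimum bits >= n * H = 430 * 0.99 = 425.7, rounded up to a whole number of bits = 426

426 bits


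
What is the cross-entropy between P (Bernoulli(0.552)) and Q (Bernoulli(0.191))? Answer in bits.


H(P,Q) = -p*log2(q) - (1-p)*log2(1-q). -0.552*log2(0.191) = 1.318372; -0.448*log2(0.809) = 0.136993. H(P,Q) = 1.318372 + 0.136993 = 1.4554

1.4554 bits


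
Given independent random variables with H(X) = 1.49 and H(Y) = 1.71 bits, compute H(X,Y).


For independent variables, H(X,Y) = H(X) + H(Y) = 1.49 + 1.71 = 3.2

3.2 bits


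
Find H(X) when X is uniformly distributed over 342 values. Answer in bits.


H = log2(n) = log2(342) = 8.4179

8.4179 bits


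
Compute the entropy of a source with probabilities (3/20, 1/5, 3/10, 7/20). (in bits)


H = -sum(p_i * log2(p_i)). Terms: -(3/20)*log2(3/20) = 0.410545; -(1/5)*log2(1/5) = 0.464386; -(3/10)*log2(3/10) = 0.521090; -(7/20)*log2(7/20) = 0.530101. H = 0.410545 + 0.464386 + 0.521090 + 0.530101 = 1.9261

1.9261 bits


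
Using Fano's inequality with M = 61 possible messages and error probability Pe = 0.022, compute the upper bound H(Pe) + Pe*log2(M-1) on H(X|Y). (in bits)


H(Pe) = -Pe*log2(Pe) - (1-Pe)*log2(1-Pe) = -0.022*log2(0.022) - 0.978*log2(0.978) = 0.121140 + 0.031388 = 0.1525. Pe*log2(M-1) = 0.022*log2(60) = 0.129952. Bound = H(Pe) + Pe*log2(M-1) = 0.121140 + 0.031388 + 0.129952 = 0.2825

0.2825 bits


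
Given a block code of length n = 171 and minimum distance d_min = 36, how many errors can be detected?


Detection capability = d_min - 1 = 36 - 1 = 35

35 errors


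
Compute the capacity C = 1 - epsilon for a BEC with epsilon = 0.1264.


C = 1 - epsilon = 1 - 0.1264 = 0.8736

0.8736 bits


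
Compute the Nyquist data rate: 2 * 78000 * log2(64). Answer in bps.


Rate = 2 * B * log2(M) = 2 * 78000 * 6.0 = 936000.0

936000.0 bps


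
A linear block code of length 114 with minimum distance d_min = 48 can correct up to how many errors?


Correction capability = floor((d-1)/2) = floor((48-1)/2) = 23

23 errors


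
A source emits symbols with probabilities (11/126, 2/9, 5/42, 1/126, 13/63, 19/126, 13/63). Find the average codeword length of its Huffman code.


Huffman construction (repeatedly merge the two least-probable nodes; each merge adds 1 bit to every symbol beneath it): 1/126 + 11/126 = 2/21; 2/21 + 5/42 = 3/14; 19/126 + 13/63 = 5/14; 13/63 + 3/14 = 53/126; 2/9 + 5/14 = 73/126; 53/126 + 73/126 = 1. Resulting codeword lengths (in the order the probabilities were given): (4, 2, 3, 4, 3, 3, 2). L_avg = sum(p_i * l_i) = 11/126*4 + 2/9*2 + 5/42*3 + 1/126*4 + 13/63*3 + 19/126*3 + 13/63*2 = 8/3 = 2.6667

2.6667 bits


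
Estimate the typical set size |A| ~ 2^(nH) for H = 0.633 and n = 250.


log2|A_typical| = nH = 250 * 0.633 = 158.25, so |A_typical| ~ 2^158.25 = 4.345e+47

4.345e+47


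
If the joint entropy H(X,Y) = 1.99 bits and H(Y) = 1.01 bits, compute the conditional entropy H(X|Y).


H(X|Y) = H(X,Y) - H(Y) = 1.99 - 1.01 = 0.98

0.98 bits


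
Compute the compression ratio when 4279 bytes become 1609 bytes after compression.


Ratio = original / compressed = 4279 / 1609 = 2.6594

2.6594


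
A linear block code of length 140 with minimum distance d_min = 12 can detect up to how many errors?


Detection capability = d_min - 1 = 12 - 1 = 11

11 errors


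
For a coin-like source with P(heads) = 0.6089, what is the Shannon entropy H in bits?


H = -p*log2(p) - (1-p)*log2(1-p). -0.6089*log2(0.6089) = 0.435804; -0.3911*log2(0.3911) = 0.529702. H = 0.435804 + 0.529702 = 0.9655

0.9655 bits


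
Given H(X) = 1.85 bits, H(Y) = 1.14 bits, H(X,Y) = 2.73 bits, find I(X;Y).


I(X;Y) = H(X) + H(Y) - H(X,Y) = 1.85 + 1.14 - 2.73 = 0.26

0.26 bits


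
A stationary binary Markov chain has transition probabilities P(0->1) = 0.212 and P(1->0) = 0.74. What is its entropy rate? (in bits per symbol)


Stationary distribution: pi_0 = p10/(p01+p10) = 0.7773, pi_1 = 0.2227. Entropy rate H' = pi_0*H(p01) + pi_1*H(p10) = 0.7773*0.7453 + 0.2227*0.8267 = 0.7634

0.7634 bits/symbol


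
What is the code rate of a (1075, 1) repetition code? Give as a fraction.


Rate = k/n = 1/1075

1/1075


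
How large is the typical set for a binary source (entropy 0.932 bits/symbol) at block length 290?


log2|A_typical| = nH = 290 * 0.932 = 270.28, so |A_typical| ~ 2^270.28 = 2.303e+81

2.303e+81


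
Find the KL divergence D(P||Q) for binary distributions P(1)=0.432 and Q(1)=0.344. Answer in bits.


KL = p*log2(p/q) + (1-p)*log2((1-p)/(1-q)) = 0.432*log2(0.432/0.344) + 0.568*log2(0.568/0.656) = 0.0239

0.0239 bits


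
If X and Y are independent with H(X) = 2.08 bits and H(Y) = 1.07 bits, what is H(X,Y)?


For independent variables, H(X,Y) = H(X) + H(Y) = 2.08 + 1.07 = 3.15

3.15 bits


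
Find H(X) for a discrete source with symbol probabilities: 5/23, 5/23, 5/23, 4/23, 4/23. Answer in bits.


H = -sum(p_i * log2(p_i)). Terms: -(5/23)*log2(5/23) = 0.478616; -(5/23)*log2(5/23) = 0.478616; -(5/23)*log2(5/23) = 0.478616; -(4/23)*log2(4/23) = 0.438880; -(4/23)*log2(4/23) = 0.438880. H = 0.478616 + 0.478616 + 0.478616 + 0.438880 + 0.438880 = 2.3136

2.3136 bits


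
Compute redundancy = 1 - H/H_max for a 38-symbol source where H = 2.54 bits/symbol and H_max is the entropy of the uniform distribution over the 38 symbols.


H_max = log2(K) = log2(38) = 5.2479 bits/symbol. Redundancy = 1 - H/H_max = 1 - 2.54/5.2479 = 1 - 0.484 = 0.516

0.516


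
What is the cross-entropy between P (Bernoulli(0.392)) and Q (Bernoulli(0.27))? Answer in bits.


H(P,Q) = -p*log2(q) - (1-p)*log2(1-q). -0.392*log2(0.27) = 0.740476; -0.608*log2(0.73) = 0.276051. H(P,Q) = 0.740476 + 0.276051 = 1.0165

1.0165 bits


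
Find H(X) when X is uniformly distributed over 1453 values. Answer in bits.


H = log2(n) = log2(1453) = 10.5048

10.5048 bits


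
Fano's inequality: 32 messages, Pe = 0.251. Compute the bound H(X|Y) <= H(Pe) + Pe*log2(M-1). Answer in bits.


H(Pe) = -Pe*log2(Pe) - (1-Pe)*log2(1-Pe) = -0.251*log2(0.251) - 0.749*log2(0.749) = 0.500554 + 0.312305 = 0.8129. Pe*log2(M-1) = 0.251*log2(31) = 1.243503. Bound = H(Pe) + Pe*log2(M-1) = 0.500554 + 0.312305 + 1.243503 = 2.0564

2.0564 bits


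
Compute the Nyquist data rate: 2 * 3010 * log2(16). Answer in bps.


Rate = 2 * B * log2(M) = 2 * 3010 * 4.0 = 24080.0

24080.0 bps


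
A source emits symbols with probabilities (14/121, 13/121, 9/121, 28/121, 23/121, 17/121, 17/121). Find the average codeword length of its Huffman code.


Huffman construction (repeatedly merge the two least-probable nodes; each merge adds 1 bit to every symbol beneath it): 9/121 + 13/121 = 2/11; 14/121 + 17/121 = 31/121; 17/121 + 2/11 = 39/121; 23/121 + 28/121 = 51/121; 31/121 + 39/121 = 70/121; 51/121 + 70/121 = 1. Resulting codeword lengths (in the order the probabilities were given): (3, 4, 4, 2, 2, 3, 3). L_avg = sum(p_i * l_i) = 14/121*3 + 13/121*4 + 9/121*4 + 28/121*2 + 23/121*2 + 17/121*3 + 17/121*3 = 334/121 = 2.7603

2.7603 bits


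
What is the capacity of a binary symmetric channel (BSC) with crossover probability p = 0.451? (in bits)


H(p) = -p*log2(p) - (1-p)*log2(1-p) = -0.451*log2(0.451) - 0.549*log2(0.549) = 0.518109 + 0.474952 = 0.9931. C = 1 - H(p) = 1 - 0.9931 = 0.0069

0.0069 bits


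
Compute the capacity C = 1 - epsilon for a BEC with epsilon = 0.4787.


C = 1 - epsilon = 1 - 0.4787 = 0.5213

0.5213 bits


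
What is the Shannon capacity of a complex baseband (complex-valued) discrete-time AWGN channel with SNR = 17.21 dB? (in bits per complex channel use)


SNR_linear = 10^(17.21/10) = 52.6017; C = log2(1 + SNR_linear) = log2(1 + 52.6017) = 5.7442

5.7442 bits/channel use


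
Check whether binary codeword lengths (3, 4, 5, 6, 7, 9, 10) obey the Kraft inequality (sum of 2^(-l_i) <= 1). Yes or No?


Kraft sum = sum(2^(-l_i)) = 0.2451, need <= 1. Result: satisfied (a binary prefix-free code with these lengths exists)

Yes


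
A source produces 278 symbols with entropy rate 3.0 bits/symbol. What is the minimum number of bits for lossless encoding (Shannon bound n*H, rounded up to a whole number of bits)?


Minimum bits >= n * H = 278 * 3.0 = 834.0, rounded up to a whole number of bits = 834

834 bits


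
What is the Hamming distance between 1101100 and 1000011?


Count differing positions: . ^ . ^ ^ ^ ^ = 5 differences

5


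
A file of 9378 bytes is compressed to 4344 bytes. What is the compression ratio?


Ratio = original / compressed = 9378 / 4344 = 2.1588

2.1588


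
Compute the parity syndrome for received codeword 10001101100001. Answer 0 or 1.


Syndrome = XOR of all bits = 1 XOR 0 XOR 0 XOR 0 XOR 1 XOR 1 XOR 0 XOR 1 XOR 1 XOR 0 XOR 0 XOR 0 XOR 0 XOR 1 = 0

0


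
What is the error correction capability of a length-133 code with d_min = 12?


Correction capability = floor((d-1)/2) = floor((12-1)/2) = 5

5 errors


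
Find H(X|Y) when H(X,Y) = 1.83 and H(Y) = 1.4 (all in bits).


H(X|Y) = H(X,Y) - H(Y) = 1.83 - 1.4 = 0.43

0.43 bits


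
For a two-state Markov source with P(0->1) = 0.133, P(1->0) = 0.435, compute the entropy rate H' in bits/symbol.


Stationary distribution: pi_0 = p10/(p01+p10) = 0.7658, pi_1 = 0.2342. Entropy rate H' = pi_0*H(p01) + pi_1*H(p10) = 0.7658*0.5656 + 0.2342*0.9878 = 0.6645

0.6645 bits/symbol


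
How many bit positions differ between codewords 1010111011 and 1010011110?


Count differing positions: . . . . ^ . . ^ . ^ = 3 differences

3


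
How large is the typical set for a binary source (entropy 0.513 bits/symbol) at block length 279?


log2|A_typical| = nH = 279 * 0.513 = 143.127, so |A_typical| ~ 2^143.127 = 1.218e+43

1.218e+43


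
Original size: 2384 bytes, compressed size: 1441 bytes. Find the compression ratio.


Ratio = original / compressed = 2384 / 1441 = 1.6544

1.6544


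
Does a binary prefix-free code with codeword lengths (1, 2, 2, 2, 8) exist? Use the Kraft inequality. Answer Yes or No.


Kraft sum = sum(2^(-l_i)) = 1.2539, need <= 1. Result: violated (a binary prefix-free code with these lengths cannot exist)

No


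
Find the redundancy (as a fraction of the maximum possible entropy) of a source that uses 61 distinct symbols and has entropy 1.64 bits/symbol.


H_max = log2(K) = log2(61) = 5.9307 bits/symbol. Redundancy = 1 - H/H_max = 1 - 1.64/5.9307 = 1 - 0.2765 = 0.7235

0.7235


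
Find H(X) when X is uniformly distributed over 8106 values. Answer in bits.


H = log2(n) = log2(8106) = 12.9848

12.9848 bits


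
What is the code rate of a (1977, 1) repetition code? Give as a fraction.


Rate = k/n = 1/1977

1/1977


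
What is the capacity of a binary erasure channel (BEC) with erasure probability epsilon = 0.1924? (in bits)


C = 1 - epsilon = 1 - 0.1924 = 0.8076

0.8076 bits


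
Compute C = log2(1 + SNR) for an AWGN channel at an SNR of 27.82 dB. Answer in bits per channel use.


SNR_linear = 10^(27.82/10) = 605.3409; C = log2(1 + SNR_linear) = log2(1 + 605.3409) = 9.244

9.244 bits/channel use


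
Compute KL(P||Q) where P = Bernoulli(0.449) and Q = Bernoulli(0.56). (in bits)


KL = p*log2(p/q) + (1-p)*log2((1-p)/(1-q)) = 0.449*log2(0.449/0.56) + 0.551*log2(0.551/0.44) = 0.0357

0.0357 bits


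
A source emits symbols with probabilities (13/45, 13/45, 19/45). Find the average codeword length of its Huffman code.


Huffman construction (repeatedly merge the two least-probable nodes; each merge adds 1 bit to every symbol beneath it): 13/45 + 13/45 = 26/45; 19/45 + 26/45 = 1. Resulting codeword lengths (in the order the probabilities were given): (2, 2, 1). L_avg = sum(p_i * l_i) = 13/45*2 + 13/45*2 + 19/45*1 = 71/45 = 1.5778

1.5778 bits


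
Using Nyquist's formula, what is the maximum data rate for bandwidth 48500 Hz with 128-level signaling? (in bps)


Rate = 2 * B * log2(M) = 2 * 48500 * 7.0 = 679000.0

679000.0 bps


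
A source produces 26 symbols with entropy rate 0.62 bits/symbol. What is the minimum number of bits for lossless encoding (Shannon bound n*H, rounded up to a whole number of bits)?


Minimum bits >= n * H = 26 * 0.62 = 16.12, rounded up to a whole number of bits = 17

17 bits


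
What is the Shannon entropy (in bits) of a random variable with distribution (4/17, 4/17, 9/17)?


H = -sum(p_i * log2(p_i)). Terms: -(4/17)*log2(4/17) = 0.491168; -(4/17)*log2(4/17) = 0.491168; -(9/17)*log2(9/17) = 0.485755. H = 0.491168 + 0.491168 + 0.485755 = 1.4681

1.4681 bits


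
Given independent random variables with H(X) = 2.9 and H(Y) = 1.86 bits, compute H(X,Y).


For independent variables, H(X,Y) = H(X) + H(Y) = 2.9 + 1.86 = 4.76

4.76 bits


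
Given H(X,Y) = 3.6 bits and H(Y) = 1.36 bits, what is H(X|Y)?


H(X|Y) = H(X,Y) - H(Y) = 3.6 - 1.36 = 2.24

2.24 bits


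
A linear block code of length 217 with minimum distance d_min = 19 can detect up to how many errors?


Detection capability = d_min - 1 = 19 - 1 = 18

18 errors


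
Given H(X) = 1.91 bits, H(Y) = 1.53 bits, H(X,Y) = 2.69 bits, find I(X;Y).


I(X;Y) = H(X) + H(Y) - H(X,Y) = 1.91 + 1.53 - 2.69 = 0.75

0.75 bits


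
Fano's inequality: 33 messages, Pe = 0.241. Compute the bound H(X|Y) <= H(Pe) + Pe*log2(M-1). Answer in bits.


H(Pe) = -Pe*log2(Pe) - (1-Pe)*log2(1-Pe) = -0.241*log2(0.241) - 0.759*log2(0.759) = 0.494748 + 0.301952 = 0.7967. Pe*log2(M-1) = 0.241*log2(32) = 1.205000. Bound = H(Pe) + Pe*log2(M-1) = 0.494748 + 0.301952 + 1.205000 = 2.0017

2.0017 bits


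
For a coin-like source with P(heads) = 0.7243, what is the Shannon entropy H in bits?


H = -p*log2(p) - (1-p)*log2(1-p). -0.7243*log2(0.7243) = 0.337046; -0.2757*log2(0.2757) = 0.512479. H = 0.337046 + 0.512479 = 0.8495

0.8495 bits


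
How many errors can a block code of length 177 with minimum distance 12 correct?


Correction capability = floor((d-1)/2) = floor((12-1)/2) = 5

5 errors


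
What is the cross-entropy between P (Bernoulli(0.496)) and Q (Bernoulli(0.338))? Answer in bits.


H(P,Q) = -p*log2(q) - (1-p)*log2(1-q). -0.496*log2(0.338) = 0.776193; -0.504*log2(0.662) = 0.299929. H(P,Q) = 0.776193 + 0.299929 = 1.0761

1.0761 bits


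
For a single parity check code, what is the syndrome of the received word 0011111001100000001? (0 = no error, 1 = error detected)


Syndrome = XOR of all bits = 0 XOR 0 XOR 1 XOR 1 XOR 1 XOR 1 XOR 1 XOR 0 XOR 0 XOR 1 XOR 1 XOR 0 XOR 0 XOR 0 XOR 0 XOR 0 XOR 0 XOR 0 XOR 1 = 0

0


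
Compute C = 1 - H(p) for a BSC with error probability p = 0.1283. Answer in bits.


H(p) = -p*log2(p) - (1-p)*log2(1-p) = -0.1283*log2(0.1283) - 0.8717*log2(0.8717) = 0.380077 + 0.172681 = 0.5528. C = 1 - H(p) = 1 - 0.5528 = 0.4472

0.4472 bits


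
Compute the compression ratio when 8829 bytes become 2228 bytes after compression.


Ratio = original / compressed = 8829 / 2228 = 3.9627

3.9627


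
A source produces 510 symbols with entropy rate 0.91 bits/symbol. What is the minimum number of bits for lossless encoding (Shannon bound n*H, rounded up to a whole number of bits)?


Minimum bits >= n * H = 510 * 0.91 = 464.1, rounded up to a whole number of bits = 465

465 bits


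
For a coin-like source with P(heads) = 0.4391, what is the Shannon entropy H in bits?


H = -p*log2(p) - (1-p)*log2(1-p). -0.4391*log2(0.4391) = 0.521378; -0.5609*log2(0.5609) = 0.467894. H = 0.521378 + 0.467894 = 0.9893

0.9893 bits


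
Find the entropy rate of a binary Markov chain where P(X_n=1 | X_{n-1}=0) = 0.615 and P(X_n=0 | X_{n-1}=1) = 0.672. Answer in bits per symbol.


Stationary distribution: pi_0 = p10/(p01+p10) = 0.5221, pi_1 = 0.4779. Entropy rate H' = pi_0*H(p01) + pi_1*H(p10) = 0.5221*0.9615 + 0.4779*0.9129 = 0.9383

0.9383 bits/symbol


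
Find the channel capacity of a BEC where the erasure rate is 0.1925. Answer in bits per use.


C = 1 - epsilon = 1 - 0.1925 = 0.8075

0.8075 bits


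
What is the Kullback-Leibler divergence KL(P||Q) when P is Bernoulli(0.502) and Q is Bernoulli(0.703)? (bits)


KL = p*log2(p/q) + (1-p)*log2((1-p)/(1-q)) = 0.502*log2(0.502/0.703) + 0.498*log2(0.498/0.297) = 0.1275

0.1275 bits


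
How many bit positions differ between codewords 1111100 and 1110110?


Count differing positions: . . . ^ . ^ . = 2 differences

2


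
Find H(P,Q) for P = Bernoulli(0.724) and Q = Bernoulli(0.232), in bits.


H(P,Q) = -p*log2(q) - (1-p)*log2(1-q). -0.724*log2(0.232) = 1.526050; -0.276*log2(0.768) = 0.105107. H(P,Q) = 1.526050 + 0.105107 = 1.6312

1.6312 bits


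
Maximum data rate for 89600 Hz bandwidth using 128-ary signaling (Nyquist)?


Rate = 2 * B * log2(M) = 2 * 89600 * 7.0 = 1254400.0

1254400.0 bps


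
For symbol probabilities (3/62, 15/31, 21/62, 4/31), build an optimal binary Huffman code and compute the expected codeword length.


Huffman construction (repeatedly merge the two least-probable nodes; each merge adds 1 bit to every symbol beneath it): 3/62 + 4/31 = 11/62; 11/62 + 21/62 = 16/31; 15/31 + 16/31 = 1. Resulting codeword lengths (in the order the probabilities were given): (3, 1, 2, 3). L_avg = sum(p_i * l_i) = 3/62*3 + 15/31*1 + 21/62*2 + 4/31*3 = 105/62 = 1.6935

1.6935 bits


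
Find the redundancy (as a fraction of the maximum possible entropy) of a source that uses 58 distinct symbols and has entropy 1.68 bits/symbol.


H_max = log2(K) = log2(58) = 5.858 bits/symbol. Redundancy = 1 - H/H_max = 1 - 1.68/5.858 = 1 - 0.2868 = 0.7132

0.7132


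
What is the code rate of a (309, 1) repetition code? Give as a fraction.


Rate = k/n = 1/309

1/309


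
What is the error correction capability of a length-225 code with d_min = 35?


Correction capability = floor((d-1)/2) = floor((35-1)/2) = 17

17 errors


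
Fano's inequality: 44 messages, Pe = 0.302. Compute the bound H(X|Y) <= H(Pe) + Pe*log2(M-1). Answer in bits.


H(Pe) = -Pe*log2(Pe) - (1-Pe)*log2(1-Pe) = -0.302*log2(0.302) - 0.698*log2(0.698) = 0.521669 + 0.362053 = 0.8837. Pe*log2(M-1) = 0.302*log2(43) = 1.638732. Bound = H(Pe) + Pe*log2(M-1) = 0.521669 + 0.362053 + 1.638732 = 2.5225

2.5225 bits


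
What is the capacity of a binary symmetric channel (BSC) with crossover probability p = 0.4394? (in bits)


H(p) = -p*log2(p) - (1-p)*log2(1-p) = -0.4394*log2(0.4394) - 0.5606*log2(0.5606) = 0.521301 + 0.468077 = 0.9894. C = 1 - H(p) = 1 - 0.9894 = 0.0106

0.0106 bits


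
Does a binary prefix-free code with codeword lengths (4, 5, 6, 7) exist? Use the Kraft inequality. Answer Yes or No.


Kraft sum = sum(2^(-l_i)) = 0.1172, need <= 1. Result: satisfied (a binary prefix-free code with these lengths exists)

Yes


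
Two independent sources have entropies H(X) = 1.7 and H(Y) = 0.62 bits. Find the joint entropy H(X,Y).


For independent variables, H(X,Y) = H(X) + H(Y) = 1.7 + 0.62 = 2.32

2.32 bits


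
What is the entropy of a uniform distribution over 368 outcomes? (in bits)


H = log2(n) = log2(368) = 8.5236

8.5236 bits


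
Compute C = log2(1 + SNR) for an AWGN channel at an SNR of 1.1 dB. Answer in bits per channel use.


SNR_linear = 10^(1.1/10) = 1.2882; C = log2(1 + SNR_linear) = log2(1 + 1.2882) = 1.1942

1.1942 bits/channel use


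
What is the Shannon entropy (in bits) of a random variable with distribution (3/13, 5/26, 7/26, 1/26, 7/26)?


H = -sum(p_i * log2(p_i)). Terms: -(3/13)*log2(3/13) = 0.488187; -(5/26)*log2(5/26) = 0.457406; -(7/26)*log2(7/26) = 0.509677; -(1/26)*log2(1/26) = 0.180786; -(7/26)*log2(7/26) = 0.509677. H = 0.488187 + 0.457406 + 0.509677 + 0.180786 + 0.509677 = 2.1457

2.1457 bits


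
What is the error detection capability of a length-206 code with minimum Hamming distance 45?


Detection capability = d_min - 1 = 45 - 1 = 44

44 errors


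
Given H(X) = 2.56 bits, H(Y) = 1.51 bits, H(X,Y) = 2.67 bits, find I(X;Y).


I(X;Y) = H(X) + H(Y) - H(X,Y) = 2.56 + 1.51 - 2.67 = 1.4

1.4 bits


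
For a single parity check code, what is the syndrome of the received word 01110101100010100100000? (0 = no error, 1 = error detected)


Syndrome = XOR of all bits = 0 XOR 1 XOR 1 XOR 1 XOR 0 XOR 1 XOR 0 XOR 1 XOR 1 XOR 0 XOR 0 XOR 0 XOR 1 XOR 0 XOR 1 XOR 0 XOR 0 XOR 1 XOR 0 XOR 0 XOR 0 XOR 0 XOR 0 = 1

1


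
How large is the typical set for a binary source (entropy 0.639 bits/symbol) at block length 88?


log2|A_typical| = nH = 88 * 0.639 = 56.232, so |A_typical| ~ 2^56.232 = 8.463e+16

8.463e+16


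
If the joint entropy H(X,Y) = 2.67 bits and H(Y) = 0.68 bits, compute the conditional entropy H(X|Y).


H(X|Y) = H(X,Y) - H(Y) = 2.67 - 0.68 = 1.99

1.99 bits


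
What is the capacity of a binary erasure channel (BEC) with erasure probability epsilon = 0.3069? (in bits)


C = 1 - epsilon = 1 - 0.3069 = 0.6931

0.6931 bits


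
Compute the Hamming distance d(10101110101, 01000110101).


Count differing positions: ^ ^ ^ . ^ . . . . . . = 4 differences

4


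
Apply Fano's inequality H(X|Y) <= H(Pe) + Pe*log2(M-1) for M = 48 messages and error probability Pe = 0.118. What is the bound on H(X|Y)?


H(Pe) = -Pe*log2(Pe) - (1-Pe)*log2(1-Pe) = -0.118*log2(0.118) - 0.882*log2(0.882) = 0.363811 + 0.159774 = 0.5236. Pe*log2(M-1) = 0.118*log2(47) = 0.655441. Bound = H(Pe) + Pe*log2(M-1) = 0.363811 + 0.159774 + 0.655441 = 1.179

1.179 bits


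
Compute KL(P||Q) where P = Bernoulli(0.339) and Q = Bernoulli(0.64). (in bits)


KL = p*log2(p/q) + (1-p)*log2((1-p)/(1-q)) = 0.339*log2(0.339/0.64) + 0.661*log2(0.661/0.36) = 0.2687

0.2687 bits


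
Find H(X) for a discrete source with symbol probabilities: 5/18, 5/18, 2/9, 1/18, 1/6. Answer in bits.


H = -sum(p_i * log2(p_i)). Terms: -(5/18)*log2(5/18) = 0.513332; -(5/18)*log2(5/18) = 0.513332; -(2/9)*log2(2/9) = 0.482206; -(1/18)*log2(1/18) = 0.231663; -(1/6)*log2(1/6) = 0.430827. H = 0.513332 + 0.513332 + 0.482206 + 0.231663 + 0.430827 = 2.1714

2.1714 bits


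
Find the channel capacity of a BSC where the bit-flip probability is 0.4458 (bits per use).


H(p) = -p*log2(p) - (1-p)*log2(1-p) = -0.4458*log2(0.4458) - 0.5542*log2(0.5542) = 0.519594 + 0.471913 = 0.9915. C = 1 - H(p) = 1 - 0.9915 = 0.0085

0.0085 bits


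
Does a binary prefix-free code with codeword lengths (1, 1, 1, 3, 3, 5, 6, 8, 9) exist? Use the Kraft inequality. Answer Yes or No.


Kraft sum = sum(2^(-l_i)) = 1.8027, need <= 1. Result: violated (a binary prefix-free code with these lengths cannot exist)

No


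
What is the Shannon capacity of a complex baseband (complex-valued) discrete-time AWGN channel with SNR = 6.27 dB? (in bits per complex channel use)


SNR_linear = 10^(6.27/10) = 4.2364; C = log2(1 + SNR_linear) = log2(1 + 4.2364) = 2.3886

2.3886 bits/channel use


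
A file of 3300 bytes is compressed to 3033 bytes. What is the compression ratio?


Ratio = original / compressed = 3300 / 3033 = 1.088

1.088


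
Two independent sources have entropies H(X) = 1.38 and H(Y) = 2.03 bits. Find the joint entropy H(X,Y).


For independent variables, H(X,Y) = H(X) + H(Y) = 1.38 + 2.03 = 3.41

3.41 bits


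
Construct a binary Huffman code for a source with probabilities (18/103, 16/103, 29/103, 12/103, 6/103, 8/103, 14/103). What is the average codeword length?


Huffman construction (repeatedly merge the two least-probable nodes; each merge adds 1 bit to every symbol beneath it): 6/103 + 8/103 = 14/103; 12/103 + 14/103 = 26/103; 14/103 + 16/103 = 30/103; 18/103 + 26/103 = 44/103; 29/103 + 30/103 = 59/103; 44/103 + 59/103 = 1. Resulting codeword lengths (in the order the probabilities were given): (2, 3, 2, 3, 4, 4, 3). L_avg = sum(p_i * l_i) = 18/103*2 + 16/103*3 + 29/103*2 + 12/103*3 + 6/103*4 + 8/103*4 + 14/103*3 = 276/103 = 2.6796

2.6796 bits


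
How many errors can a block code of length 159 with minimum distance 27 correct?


Correction capability = floor((d-1)/2) = floor((27-1)/2) = 13

13 errors


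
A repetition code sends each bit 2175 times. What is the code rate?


Rate = k/n = 1/2175

1/2175


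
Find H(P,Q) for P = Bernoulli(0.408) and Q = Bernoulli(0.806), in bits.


H(P,Q) = -p*log2(q) - (1-p)*log2(1-q). -0.408*log2(0.806) = 0.126948; -0.592*log2(0.194) = 1.400596. H(P,Q) = 0.126948 + 1.400596 = 1.5275

1.5275 bits


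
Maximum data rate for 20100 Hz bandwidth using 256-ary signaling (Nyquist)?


Rate = 2 * B * log2(M) = 2 * 20100 * 8.0 = 321600.0

321600.0 bps


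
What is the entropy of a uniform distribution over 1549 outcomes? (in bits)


H = log2(n) = log2(1549) = 10.5971

10.5971 bits


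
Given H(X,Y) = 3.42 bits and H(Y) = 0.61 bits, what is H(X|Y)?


H(X|Y) = H(X,Y) - H(Y) = 3.42 - 0.61 = 2.81

2.81 bits


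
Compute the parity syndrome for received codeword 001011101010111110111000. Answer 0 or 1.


Syndrome = XOR of all bits = 0 XOR 0 XOR 1 XOR 0 XOR 1 XOR 1 XOR 1 XOR 0 XOR 1 XOR 0 XOR 1 XOR 0 XOR 1 XOR 1 XOR 1 XOR 1 XOR 1 XOR 0 XOR 1 XOR 1 XOR 1 XOR 0 XOR 0 XOR 0 = 0

0


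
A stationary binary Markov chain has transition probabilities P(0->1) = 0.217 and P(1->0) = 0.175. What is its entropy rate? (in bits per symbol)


Stationary distribution: pi_0 = p10/(p01+p10) = 0.4464, pi_1 = 0.5536. Entropy rate H' = pi_0*H(p01) + pi_1*H(p10) = 0.4464*0.7547 + 0.5536*0.669 = 0.7072

0.7072 bits/symbol


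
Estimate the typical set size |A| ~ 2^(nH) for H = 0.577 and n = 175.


log2|A_typical| = nH = 175 * 0.577 = 100.975, so |A_typical| ~ 2^100.975 = 2.492e+30

2.492e+30


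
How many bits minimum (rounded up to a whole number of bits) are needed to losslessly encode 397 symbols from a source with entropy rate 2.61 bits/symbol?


Minimum bits >= n * H = 397 * 2.61 = 1036.17, rounded up to a whole number of bits = 1037

1037 bits


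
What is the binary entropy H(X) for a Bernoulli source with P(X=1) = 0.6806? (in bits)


H = -p*log2(p) - (1-p)*log2(1-p). -0.6806*log2(0.6806) = 0.377815; -0.3194*log2(0.3194) = 0.525912. H = 0.377815 + 0.525912 = 0.9037

0.9037 bits


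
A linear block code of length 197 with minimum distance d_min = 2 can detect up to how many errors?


Detection capability = d_min - 1 = 2 - 1 = 1

1 errors


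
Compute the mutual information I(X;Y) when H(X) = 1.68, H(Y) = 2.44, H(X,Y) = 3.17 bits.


I(X;Y) = H(X) + H(Y) - H(X,Y) = 1.68 + 2.44 - 3.17 = 0.95

0.95 bits


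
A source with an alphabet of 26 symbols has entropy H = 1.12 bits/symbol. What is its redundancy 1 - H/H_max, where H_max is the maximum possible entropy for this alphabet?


H_max = log2(K) = log2(26) = 4.7004 bits/symbol. Redundancy = 1 - H/H_max = 1 - 1.12/4.7004 = 1 - 0.2383 = 0.7617

0.7617


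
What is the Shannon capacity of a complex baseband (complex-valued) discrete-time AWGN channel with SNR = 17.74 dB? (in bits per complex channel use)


SNR_linear = 10^(17.74/10) = 59.4292; C = log2(1 + SNR_linear) = log2(1 + 59.4292) = 5.9172

5.9172 bits/channel use


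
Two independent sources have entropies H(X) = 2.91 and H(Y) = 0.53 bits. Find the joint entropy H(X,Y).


For independent variables, H(X,Y) = H(X) + H(Y) = 2.91 + 0.53 = 3.44

3.44 bits


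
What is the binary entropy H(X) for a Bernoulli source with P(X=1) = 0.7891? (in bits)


H = -p*log2(p) - (1-p)*log2(1-p). -0.7891*log2(0.7891) = 0.269651; -0.2109*log2(0.2109) = 0.473548. H = 0.269651 + 0.473548 = 0.7432

0.7432 bits


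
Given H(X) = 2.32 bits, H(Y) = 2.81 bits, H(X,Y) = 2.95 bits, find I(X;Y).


I(X;Y) = H(X) + H(Y) - H(X,Y) = 2.32 + 2.81 - 2.95 = 2.18

2.18 bits


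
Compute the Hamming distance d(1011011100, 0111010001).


Count differing positions: ^ ^ . . . . ^ ^ . ^ = 5 differences

5


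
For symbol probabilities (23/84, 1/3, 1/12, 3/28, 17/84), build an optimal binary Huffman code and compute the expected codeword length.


Huffman construction (repeatedly merge the two least-probable nodes; each merge adds 1 bit to every symbol beneath it): 1/12 + 3/28 = 4/21; 4/21 + 17/84 = 11/28; 23/84 + 1/3 = 17/28; 11/28 + 17/28 = 1. Resulting codeword lengths (in the order the probabilities were given): (2, 2, 3, 3, 2). L_avg = sum(p_i * l_i) = 23/84*2 + 1/3*2 + 1/12*3 + 3/28*3 + 17/84*2 = 46/21 = 2.1905

2.1905 bits


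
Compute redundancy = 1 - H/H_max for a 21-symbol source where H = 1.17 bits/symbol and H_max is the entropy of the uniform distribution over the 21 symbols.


H_max = log2(K) = log2(21) = 4.3923 bits/symbol. Redundancy = 1 - H/H_max = 1 - 1.17/4.3923 = 1 - 0.2664 = 0.7336

0.7336


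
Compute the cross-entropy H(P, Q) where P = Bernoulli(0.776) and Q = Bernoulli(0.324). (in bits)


H(P,Q) = -p*log2(q) - (1-p)*log2(1-q). -0.776*log2(0.324) = 1.261725; -0.224*log2(0.676) = 0.126539. H(P,Q) = 1.261725 + 0.126539 = 1.3883

1.3883 bits


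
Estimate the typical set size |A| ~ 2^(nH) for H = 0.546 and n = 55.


log2|A_typical| = nH = 55 * 0.546 = 30.03, so |A_typical| ~ 2^30.03 = 1.096e+09

1.096e+09


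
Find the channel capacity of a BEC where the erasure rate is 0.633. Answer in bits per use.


C = 1 - epsilon = 1 - 0.633 = 0.367

0.367 bits


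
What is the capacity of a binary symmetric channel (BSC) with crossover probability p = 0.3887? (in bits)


H(p) = -p*log2(p) - (1-p)*log2(1-p) = -0.3887*log2(0.3887) - 0.6113*log2(0.6113) = 0.529903 + 0.434052 = 0.964. C = 1 - H(p) = 1 - 0.964 = 0.036

0.036 bits


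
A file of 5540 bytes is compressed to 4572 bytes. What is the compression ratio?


Ratio = original / compressed = 5540 / 4572 = 1.2117

1.2117


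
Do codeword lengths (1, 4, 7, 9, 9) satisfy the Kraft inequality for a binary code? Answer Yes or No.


Kraft sum = sum(2^(-l_i)) = 0.5742, need <= 1. Result: satisfied (a binary prefix-free code with these lengths exists)

Yes


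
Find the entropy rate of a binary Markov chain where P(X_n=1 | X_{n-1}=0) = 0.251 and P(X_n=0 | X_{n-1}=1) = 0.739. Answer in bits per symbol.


Stationary distribution: pi_0 = p10/(p01+p10) = 0.7465, pi_1 = 0.2535. Entropy rate H' = pi_0*H(p01) + pi_1*H(p10) = 0.7465*0.8129 + 0.2535*0.8283 = 0.8168

0.8168 bits/symbol


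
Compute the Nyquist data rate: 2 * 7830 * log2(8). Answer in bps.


Rate = 2 * B * log2(M) = 2 * 7830 * 3.0 = 46980.0

46980.0 bps


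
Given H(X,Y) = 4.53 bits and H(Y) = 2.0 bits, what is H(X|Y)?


H(X|Y) = H(X,Y) - H(Y) = 4.53 - 2.0 = 2.53

2.53 bits


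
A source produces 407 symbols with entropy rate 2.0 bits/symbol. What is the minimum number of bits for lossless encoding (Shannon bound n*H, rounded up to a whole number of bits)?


Minimum bits >= n * H = 407 * 2.0 = 814.0, rounded up to a whole number of bits = 814

814 bits


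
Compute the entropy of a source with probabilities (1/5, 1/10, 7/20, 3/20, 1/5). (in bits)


H = -sum(p_i * log2(p_i)). Terms: -(1/5)*log2(1/5) = 0.464386; -(1/10)*log2(1/10) = 0.332193; -(7/20)*log2(7/20) = 0.530101; -(3/20)*log2(3/20) = 0.410545; -(1/5)*log2(1/5) = 0.464386. H = 0.464386 + 0.332193 + 0.530101 + 0.410545 + 0.464386 = 2.2016

2.2016 bits


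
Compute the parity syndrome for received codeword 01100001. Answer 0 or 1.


Syndrome = XOR of all bits = 0 XOR 1 XOR 1 XOR 0 XOR 0 XOR 0 XOR 0 XOR 1 = 1

1


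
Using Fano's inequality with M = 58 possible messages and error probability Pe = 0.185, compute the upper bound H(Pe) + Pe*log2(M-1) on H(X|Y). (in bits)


H(Pe) = -Pe*log2(Pe) - (1-Pe)*log2(1-Pe) = -0.185*log2(0.185) - 0.815*log2(0.815) = 0.450365 + 0.240529 = 0.6909. Pe*log2(M-1) = 0.185*log2(57) = 1.079085. Bound = H(Pe) + Pe*log2(M-1) = 0.450365 + 0.240529 + 1.079085 = 1.77

1.77 bits


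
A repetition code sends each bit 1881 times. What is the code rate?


Rate = k/n = 1/1881

1/1881


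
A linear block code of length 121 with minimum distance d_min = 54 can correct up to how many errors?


Correction capability = floor((d-1)/2) = floor((54-1)/2) = 26

26 errors


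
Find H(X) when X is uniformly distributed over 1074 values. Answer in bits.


H = log2(n) = log2(1074) = 10.0688

10.0688 bits


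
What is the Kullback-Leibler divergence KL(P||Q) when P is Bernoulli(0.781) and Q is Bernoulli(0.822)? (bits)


KL = p*log2(p/q) + (1-p)*log2((1-p)/(1-q)) = 0.781*log2(0.781/0.822) + 0.219*log2(0.219/0.178) = 0.0078

0.0078 bits


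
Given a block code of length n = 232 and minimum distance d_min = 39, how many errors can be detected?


Detection capability = d_min - 1 = 39 - 1 = 38

38 errors


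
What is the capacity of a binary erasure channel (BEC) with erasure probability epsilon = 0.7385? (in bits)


C = 1 - epsilon = 1 - 0.7385 = 0.2615

0.2615 bits


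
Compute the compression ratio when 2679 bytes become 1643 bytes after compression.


Ratio = original / compressed = 2679 / 1643 = 1.6306

1.6306


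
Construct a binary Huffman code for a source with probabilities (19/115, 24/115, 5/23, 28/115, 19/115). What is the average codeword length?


Huffman construction (repeatedly merge the two least-probable nodes; each merge adds 1 bit to every symbol beneath it): 19/115 + 19/115 = 38/115; 24/115 + 5/23 = 49/115; 28/115 + 38/115 = 66/115; 49/115 + 66/115 = 1. Resulting codeword lengths (in the order the probabilities were given): (3, 2, 2, 2, 3). L_avg = sum(p_i * l_i) = 19/115*3 + 24/115*2 + 5/23*2 + 28/115*2 + 19/115*3 = 268/115 = 2.3304

2.3304 bits


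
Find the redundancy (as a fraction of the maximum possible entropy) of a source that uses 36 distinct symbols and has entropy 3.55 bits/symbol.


H_max = log2(K) = log2(36) = 5.1699 bits/symbol. Redundancy = 1 - H/H_max = 1 - 3.55/5.1699 = 1 - 0.6867 = 0.3133

0.3133


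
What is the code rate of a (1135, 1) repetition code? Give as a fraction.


Rate = k/n = 1/1135

1/1135


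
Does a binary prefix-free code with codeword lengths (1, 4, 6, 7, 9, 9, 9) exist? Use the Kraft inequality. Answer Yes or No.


Kraft sum = sum(2^(-l_i)) = 0.5918, need <= 1. Result: satisfied (a binary prefix-free code with these lengths exists)

Yes


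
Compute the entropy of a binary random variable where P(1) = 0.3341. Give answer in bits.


H = -p*log2(p) - (1-p)*log2(1-p). -0.3341*log2(0.3341) = 0.528429; -0.6659*log2(0.6659) = 0.390632. H = 0.528429 + 0.390632 = 0.9191

0.9191 bits


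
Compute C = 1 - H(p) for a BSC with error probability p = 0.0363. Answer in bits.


H(p) = -p*log2(p) - (1-p)*log2(1-p) = -0.0363*log2(0.0363) - 0.9637*log2(0.9637) = 0.173655 + 0.051408 = 0.2251. C = 1 - H(p) = 1 - 0.2251 = 0.7749

0.7749 bits


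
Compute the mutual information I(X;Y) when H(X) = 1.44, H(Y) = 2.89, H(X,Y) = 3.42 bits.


I(X;Y) = H(X) + H(Y) - H(X,Y) = 1.44 + 2.89 - 3.42 = 0.91

0.91 bits


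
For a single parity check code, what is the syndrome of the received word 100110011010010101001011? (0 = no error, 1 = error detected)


Syndrome = XOR of all bits = 1 XOR 0 XOR 0 XOR 1 XOR 1 XOR 0 XOR 0 XOR 1 XOR 1 XOR 0 XOR 1 XOR 0 XOR 0 XOR 1 XOR 0 XOR 1 XOR 0 XOR 1 XOR 0 XOR 0 XOR 1 XOR 0 XOR 1 XOR 1 = 0

0


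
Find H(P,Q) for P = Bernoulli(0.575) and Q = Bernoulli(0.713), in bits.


H(P,Q) = -p*log2(q) - (1-p)*log2(1-q). -0.575*log2(0.713) = 0.280615; -0.425*log2(0.287) = 0.765373. H(P,Q) = 0.280615 + 0.765373 = 1.046

1.046 bits


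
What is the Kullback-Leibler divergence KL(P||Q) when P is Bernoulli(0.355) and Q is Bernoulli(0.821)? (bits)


KL = p*log2(p/q) + (1-p)*log2((1-p)/(1-q)) = 0.355*log2(0.355/0.821) + 0.645*log2(0.645/0.179) = 0.7634

0.7634 bits


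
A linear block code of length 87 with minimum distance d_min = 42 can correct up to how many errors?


Correction capability = floor((d-1)/2) = floor((42-1)/2) = 20

20 errors


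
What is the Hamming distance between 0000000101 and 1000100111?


Count differing positions: ^ . . . ^ . . . ^ . = 3 differences

3


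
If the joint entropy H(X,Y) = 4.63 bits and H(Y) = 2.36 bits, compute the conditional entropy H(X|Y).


H(X|Y) = H(X,Y) - H(Y) = 4.63 - 2.36 = 2.27

2.27 bits


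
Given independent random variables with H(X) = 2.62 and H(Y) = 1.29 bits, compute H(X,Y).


For independent variables, H(X,Y) = H(X) + H(Y) = 2.62 + 1.29 = 3.91

3.91 bits


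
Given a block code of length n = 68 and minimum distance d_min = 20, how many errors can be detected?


Detection capability = d_min - 1 = 20 - 1 = 19

19 errors


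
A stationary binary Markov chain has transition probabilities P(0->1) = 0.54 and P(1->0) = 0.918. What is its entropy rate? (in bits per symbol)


Stationary distribution: pi_0 = p10/(p01+p10) = 0.6296, pi_1 = 0.3704. Entropy rate H' = pi_0*H(p01) + pi_1*H(p10) = 0.6296*0.9954 + 0.3704*0.4092 = 0.7783

0.7783 bits/symbol


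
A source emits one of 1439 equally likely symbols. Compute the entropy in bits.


H = log2(n) = log2(1439) = 10.4909

10.4909 bits


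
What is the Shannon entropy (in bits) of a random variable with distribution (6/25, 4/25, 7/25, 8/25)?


H = -sum(p_i * log2(p_i)). Terms: -(6/25)*log2(6/25) = 0.494134; -(4/25)*log2(4/25) = 0.423017; -(7/25)*log2(7/25) = 0.514220; -(8/25)*log2(8/25) = 0.526034. H = 0.494134 + 0.423017 + 0.514220 + 0.526034 = 1.9574

1.9574 bits


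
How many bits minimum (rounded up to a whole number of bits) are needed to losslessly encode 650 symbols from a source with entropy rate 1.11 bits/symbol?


Minimum bits >= n * H = 650 * 1.11 = 721.5, rounded up to a whole number of bits = 722

722 bits


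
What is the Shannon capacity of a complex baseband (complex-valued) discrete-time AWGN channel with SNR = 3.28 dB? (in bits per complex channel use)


SNR_linear = 10^(3.28/10) = 2.1281; C = log2(1 + SNR_linear) = log2(1 + 2.1281) = 1.6453

1.6453 bits/channel use


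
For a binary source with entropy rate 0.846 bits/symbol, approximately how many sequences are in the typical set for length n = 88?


log2|A_typical| = nH = 88 * 0.846 = 74.448, so |A_typical| ~ 2^74.448 = 2.577e+22

2.577e+22


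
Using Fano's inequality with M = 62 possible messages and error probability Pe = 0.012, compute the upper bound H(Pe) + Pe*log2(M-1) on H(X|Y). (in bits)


H(Pe) = -Pe*log2(Pe) - (1-Pe)*log2(1-Pe) = -0.012*log2(0.012) - 0.988*log2(0.988) = 0.076570 + 0.017208 = 0.0938. Pe*log2(M-1) = 0.012*log2(61) = 0.071169. Bound = H(Pe) + Pe*log2(M-1) = 0.076570 + 0.017208 + 0.071169 = 0.1649

0.1649 bits
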